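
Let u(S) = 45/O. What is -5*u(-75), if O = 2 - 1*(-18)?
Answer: -45/4 ≈ -11.250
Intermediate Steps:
O = 20 (O = 2 + 18 = 20)
u(S) = 9/4 (u(S) = 45/20 = 45*(1/20) = 9/4)
-5*u(-75) = -5*9/4 = -45/4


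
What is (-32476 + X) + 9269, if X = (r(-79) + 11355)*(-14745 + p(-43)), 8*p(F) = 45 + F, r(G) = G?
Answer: -166285008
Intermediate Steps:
p(F) = 45/8 + F/8 (p(F) = (45 + F)/8 = 45/8 + F/8)
X = -166261801 (X = (-79 + 11355)*(-14745 + (45/8 + (1/8)*(-43))) = 11276*(-14745 + (45/8 - 43/8)) = 11276*(-14745 + 1/4) = 11276*(-58979/4) = -166261801)
(-32476 + X) + 9269 = (-32476 - 166261801) + 9269 = -166294277 + 9269 = -166285008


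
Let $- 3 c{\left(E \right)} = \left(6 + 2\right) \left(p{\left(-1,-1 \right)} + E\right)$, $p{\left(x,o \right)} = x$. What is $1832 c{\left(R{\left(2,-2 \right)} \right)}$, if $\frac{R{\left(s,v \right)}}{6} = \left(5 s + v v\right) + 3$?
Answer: $- \frac{1480256}{3} \approx -4.9342 \cdot 10^{5}$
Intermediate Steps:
$R{\left(s,v \right)} = 18 + 6 v^{2} + 30 s$ ($R{\left(s,v \right)} = 6 \left(\left(5 s + v v\right) + 3\right) = 6 \left(\left(5 s + v^{2}\right) + 3\right) = 6 \left(\left(v^{2} + 5 s\right) + 3\right) = 6 \left(3 + v^{2} + 5 s\right) = 18 + 6 v^{2} + 30 s$)
$c{\left(E \right)} = \frac{8}{3} - \frac{8 E}{3}$ ($c{\left(E \right)} = - \frac{\left(6 + 2\right) \left(-1 + E\right)}{3} = - \frac{8 \left(-1 + E\right)}{3} = - \frac{-8 + 8 E}{3} = \frac{8}{3} - \frac{8 E}{3}$)
$1832 c{\left(R{\left(2,-2 \right)} \right)} = 1832 \left(\frac{8}{3} - \frac{8 \left(18 + 6 \left(-2\right)^{2} + 30 \cdot 2\right)}{3}\right) = 1832 \left(\frac{8}{3} - \frac{8 \left(18 + 6 \cdot 4 + 60\right)}{3}\right) = 1832 \left(\frac{8}{3} - \frac{8 \left(18 + 24 + 60\right)}{3}\right) = 1832 \left(\frac{8}{3} - 272\right) = 1832 \left(- \frac{808}{3}\right) = - \frac{1480256}{3}$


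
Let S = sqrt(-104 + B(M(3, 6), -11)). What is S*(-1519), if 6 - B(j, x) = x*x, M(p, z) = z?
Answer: -1519*I*sqrt(219) ≈ -22479.0*I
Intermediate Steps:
B(j, x) = 6 - x**2 (B(j, x) = 6 - x*x = 6 - x**2)
S = I*sqrt(219) (S = sqrt(-104 + (6 - 1*(-11)**2)) = sqrt(-104 + (6 - 1*121)) = sqrt(-104 + (6 - 121)) = sqrt(-104 - 115) = sqrt(-219) = I*sqrt(219) ≈ 14.799*I)
S*(-1519) = (I*sqrt(219))*(-1519) = -1519*I*sqrt(219)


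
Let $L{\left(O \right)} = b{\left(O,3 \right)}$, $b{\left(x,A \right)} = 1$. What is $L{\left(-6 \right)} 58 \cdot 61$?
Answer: $3538$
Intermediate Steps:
$L{\left(O \right)} = 1$
$L{\left(-6 \right)} 58 \cdot 61 = 1 \cdot 58 \cdot 61 = 58 \cdot 61 = 3538$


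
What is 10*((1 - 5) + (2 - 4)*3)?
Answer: -100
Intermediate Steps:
10*((1 - 5) + (2 - 4)*3) = 10*(-4 - 2*3) = 10*(-4 - 6) = 10*(-10) = -100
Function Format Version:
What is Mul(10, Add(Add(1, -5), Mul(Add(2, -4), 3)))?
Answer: -100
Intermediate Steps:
Mul(10, Add(Add(1, -5), Mul(Add(2, -4), 3))) = Mul(10, Add(-4, Mul(-2, 3))) = Mul(10, Add(-4, -6)) = Mul(10, -10) = -100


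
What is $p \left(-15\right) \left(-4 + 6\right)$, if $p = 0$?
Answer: $0$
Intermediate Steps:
$p \left(-15\right) \left(-4 + 6\right) = 0 \left(-15\right) \left(-4 + 6\right) = 0 \cdot 2 = 0$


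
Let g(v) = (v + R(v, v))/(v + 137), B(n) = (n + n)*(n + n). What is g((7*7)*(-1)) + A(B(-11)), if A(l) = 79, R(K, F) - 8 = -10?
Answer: 6901/88 ≈ 78.420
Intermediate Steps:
R(K, F) = -2 (R(K, F) = 8 - 10 = -2)
B(n) = 4*n**2 (B(n) = (2*n)*(2*n) = 4*n**2)
g(v) = (-2 + v)/(137 + v) (g(v) = (v - 2)/(v + 137) = (-2 + v)/(137 + v))
g((7*7)*(-1)) + A(B(-11)) = (-2 + (7*7)*(-1))/(137 + (7*7)*(-1)) + 79 = (-2 + 49*(-1))/(137 + 49*(-1)) + 79 = (-2 - 49)/(137 - 49) + 79 = -51/88 + 79 = 6901/88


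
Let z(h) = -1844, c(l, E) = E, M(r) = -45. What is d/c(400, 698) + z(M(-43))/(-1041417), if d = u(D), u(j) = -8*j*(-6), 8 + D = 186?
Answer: 4449576980/363454533 ≈ 12.242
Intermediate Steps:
D = 178 (D = -8 + 186 = 178)
u(j) = 48*j
d = 8544 (d = 48*178 = 8544)
d/c(400, 698) + z(M(-43))/(-1041417) = 8544/698 - 1844/(-1041417) = 8544*(1/698) - 1844*(-1/1041417) = 4272/349 + 1844/1041417 = 4449576980/363454533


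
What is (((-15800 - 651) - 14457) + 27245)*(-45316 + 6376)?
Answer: 142637220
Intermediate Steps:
(((-15800 - 651) - 14457) + 27245)*(-45316 + 6376) = ((-16451 - 14457) + 27245)*(-38940) = (-30908 + 27245)*(-38940) = -3663*(-38940) = 142637220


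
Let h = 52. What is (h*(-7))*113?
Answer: -41132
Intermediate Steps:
(h*(-7))*113 = (52*(-7))*113 = -364*113 = -41132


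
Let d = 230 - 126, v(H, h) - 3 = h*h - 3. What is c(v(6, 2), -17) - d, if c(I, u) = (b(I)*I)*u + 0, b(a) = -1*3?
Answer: 100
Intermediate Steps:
v(H, h) = h² (v(H, h) = 3 + (h*h - 3) = 3 + (h² - 3) = 3 + (-3 + h²) = h²)
d = 104
b(a) = -3
c(I, u) = -3*I*u (c(I, u) = (-3*I)*u + 0 = -3*I*u + 0 = -3*I*u)
c(v(6, 2), -17) - d = -3*2²*(-17) - 1*104 = -3*4*(-17) - 104 = 204 - 104 = 100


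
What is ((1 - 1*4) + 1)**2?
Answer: 4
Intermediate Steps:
((1 - 1*4) + 1)**2 = ((1 - 4) + 1)**2 = (-3 + 1)**2 = (-2)**2 = 4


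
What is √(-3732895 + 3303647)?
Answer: 8*I*√6707 ≈ 655.17*I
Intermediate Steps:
√(-3732895 + 3303647) = √(-429248) = 8*I*√6707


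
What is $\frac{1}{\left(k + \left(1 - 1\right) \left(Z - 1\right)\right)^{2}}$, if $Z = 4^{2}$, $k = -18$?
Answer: $\frac{1}{324} \approx 0.0030864$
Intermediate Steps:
$Z = 16$
$\frac{1}{\left(k + \left(1 - 1\right) \left(Z - 1\right)\right)^{2}} = \frac{1}{\left(-18 + \left(1 - 1\right) \left(16 - 1\right)\right)^{2}} = \frac{1}{\left(-18 + \left(1 - 1\right) 15\right)^{2}} = \frac{1}{\left(-18 + 0 \cdot 15\right)^{2}} = \frac{1}{\left(-18 + 0\right)^{2}} = \frac{1}{\left(-18\right)^{2}} = \frac{1}{324}$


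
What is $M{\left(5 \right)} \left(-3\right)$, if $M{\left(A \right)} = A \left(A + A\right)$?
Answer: $-150$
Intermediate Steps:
$M{\left(A \right)} = 2 A^{2}$ ($M{\left(A \right)} = A 2 A = 2 A^{2}$)
$M{\left(5 \right)} \left(-3\right) = 2 \cdot 5^{2} \left(-3\right) = 2 \cdot 25 \left(-3\right) = 50 \left(-3\right) = -150$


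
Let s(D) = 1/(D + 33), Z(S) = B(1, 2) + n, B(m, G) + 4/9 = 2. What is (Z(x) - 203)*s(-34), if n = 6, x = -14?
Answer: 1759/9 ≈ 195.44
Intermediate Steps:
B(m, G) = 14/9 (B(m, G) = -4/9 + 2 = 14/9)
Z(S) = 68/9 (Z(S) = 14/9 + 6 = 68/9)
s(D) = 1/(33 + D)
(Z(x) - 203)*s(-34) = (68/9 - 203)/(33 - 34) = -1759/9/(-1) = -1759/9*(-1) = 1759/9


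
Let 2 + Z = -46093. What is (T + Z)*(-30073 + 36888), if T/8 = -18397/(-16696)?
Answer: -655479430420/2087 ≈ -3.1408e+8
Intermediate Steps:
Z = -46095 (Z = -2 - 46093 = -46095)
T = 18397/2087 (T = 8*(-18397/(-16696)) = 8*(-18397*(-1/16696)) = 8*(18397/16696) = 18397/2087 ≈ 8.8150)
(T + Z)*(-30073 + 36888) = (18397/2087 - 46095)*(-30073 + 36888) = -96181868/2087*6815 = -655479430420/2087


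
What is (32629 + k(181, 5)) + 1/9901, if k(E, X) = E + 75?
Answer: 325594386/9901 ≈ 32885.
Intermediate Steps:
k(E, X) = 75 + E
(32629 + k(181, 5)) + 1/9901 = (32629 + (75 + 181)) + 1/9901 = (32629 + 256) + 1/9901 = 32885 + 1/9901 = 325594386/9901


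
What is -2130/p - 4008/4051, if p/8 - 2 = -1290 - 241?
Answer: -20198613/24775916 ≈ -0.81525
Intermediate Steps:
p = -12232 (p = 16 + 8*(-1290 - 241) = 16 + 8*(-1531) = 16 - 12248 = -12232)
-2130/p - 4008/4051 = -2130/(-12232) - 4008/4051 = -2130*(-1/12232) - 4008*1/4051 = 1065/6116 - 4008/4051 = -20198613/24775916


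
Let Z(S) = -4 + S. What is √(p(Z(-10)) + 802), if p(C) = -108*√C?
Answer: √(802 - 108*I*√14) ≈ 29.155 - 6.9301*I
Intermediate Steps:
√(p(Z(-10)) + 802) = √(-108*√(-4 - 10) + 802) = √(-108*I*√14 + 802) = √(802 - 108*I*√14)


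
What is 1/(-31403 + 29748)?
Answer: -1/1655 ≈ -0.00060423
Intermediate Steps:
1/(-31403 + 29748) = 1/(-1655) = -1/1655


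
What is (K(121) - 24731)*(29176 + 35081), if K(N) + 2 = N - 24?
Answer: -1583035452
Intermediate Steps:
K(N) = -26 + N (K(N) = -2 + (N - 24) = -2 + (-24 + N) = -26 + N)
(K(121) - 24731)*(29176 + 35081) = ((-26 + 121) - 24731)*(29176 + 35081) = (95 - 24731)*64257 = -24636*64257 = -1583035452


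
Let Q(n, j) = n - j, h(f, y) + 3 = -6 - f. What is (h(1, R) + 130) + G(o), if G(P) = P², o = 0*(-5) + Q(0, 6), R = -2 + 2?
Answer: 156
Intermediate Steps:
R = 0
h(f, y) = -9 - f (h(f, y) = -3 + (-6 - f) = -9 - f)
o = -6 (o = 0*(-5) + (0 - 1*6) = 0 + (0 - 6) = 0 - 6 = -6)
(h(1, R) + 130) + G(o) = ((-9 - 1*1) + 130) + (-6)² = ((-9 - 1) + 130) + 36 = (-10 + 130) + 36 = 120 + 36 = 156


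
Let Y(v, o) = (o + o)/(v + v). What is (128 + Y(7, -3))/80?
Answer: 893/560 ≈ 1.5946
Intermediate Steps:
Y(v, o) = o/v (Y(v, o) = (2*o)/((2*v)) = (2*o)*(1/(2*v)) = o/v)
(128 + Y(7, -3))/80 = (128 - 3/7)/80 = (1/80)*(893/7) = 893/560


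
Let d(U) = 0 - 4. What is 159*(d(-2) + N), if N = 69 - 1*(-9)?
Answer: 11766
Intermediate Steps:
d(U) = -4
N = 78 (N = 69 + 9 = 78)
159*(d(-2) + N) = 159*(-4 + 78) = 159*74 = 11766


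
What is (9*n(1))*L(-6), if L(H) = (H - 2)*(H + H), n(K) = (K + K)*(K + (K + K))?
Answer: 5184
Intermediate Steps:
n(K) = 6*K**2 (n(K) = (2*K)*(K + 2*K) = (2*K)*(3*K) = 6*K**2)
L(H) = 2*H*(-2 + H) (L(H) = (-2 + H)*(2*H) = 2*H*(-2 + H))
(9*n(1))*L(-6) = (9*(6*1**2))*(2*(-6)*(-2 - 6)) = (9*(6*1))*(2*(-6)*(-8)) = (9*6)*96 = 54*96 = 5184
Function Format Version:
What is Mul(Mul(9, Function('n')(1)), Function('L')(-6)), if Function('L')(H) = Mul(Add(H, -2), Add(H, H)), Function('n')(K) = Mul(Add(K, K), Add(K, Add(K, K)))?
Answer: 5184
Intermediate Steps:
Function('n')(K) = Mul(6, Pow(K, 2)) (Function('n')(K) = Mul(Mul(2, K), Add(K, Mul(2, K))) = Mul(Mul(2, K), Mul(3, K)) = Mul(6, Pow(K, 2)))
Function('L')(H) = Mul(2, H, Add(-2, H)) (Function('L')(H) = Mul(Add(-2, H), Mul(2, H)) = Mul(2, H, Add(-2, H)))
Mul(Mul(9, Function('n')(1)), Function('L')(-6)) = Mul(Mul(9, Mul(6, Pow(1, 2))), Mul(2, -6, Add(-2, -6))) = Mul(Mul(9, Mul(6, 1)), Mul(2, -6, -8)) = Mul(Mul(9, 6), 96) = Mul(54, 96) = 5184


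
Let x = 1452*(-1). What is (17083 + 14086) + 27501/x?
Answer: 15076629/484 ≈ 31150.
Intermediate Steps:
x = -1452
(17083 + 14086) + 27501/x = (17083 + 14086) + 27501/(-1452) = 31169 + 27501*(-1/1452) = 31169 - 9167/484 = 15076629/484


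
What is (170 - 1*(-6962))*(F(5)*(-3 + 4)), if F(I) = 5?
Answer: 35660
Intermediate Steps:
(170 - 1*(-6962))*(F(5)*(-3 + 4)) = (170 - 1*(-6962))*(5*(-3 + 4)) = (170 + 6962)*(5*1) = 7132*5 = 35660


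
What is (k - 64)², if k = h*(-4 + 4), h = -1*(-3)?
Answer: 4096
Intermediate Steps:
h = 3
k = 0 (k = 3*(-4 + 4) = 3*0 = 0)
(k - 64)² = (0 - 64)² = (-64)² = 4096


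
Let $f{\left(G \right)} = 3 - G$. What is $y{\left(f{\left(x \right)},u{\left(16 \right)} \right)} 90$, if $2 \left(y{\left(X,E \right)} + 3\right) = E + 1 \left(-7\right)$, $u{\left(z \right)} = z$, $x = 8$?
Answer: $135$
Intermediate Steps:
$y{\left(X,E \right)} = - \frac{13}{2} + \frac{E}{2}$ ($y{\left(X,E \right)} = -3 + \frac{E + 1 \left(-7\right)}{2} = -3 + \frac{E - 7}{2} = -3 + \frac{-7 + E}{2} = -3 + \left(- \frac{7}{2} + \frac{E}{2}\right) = - \frac{13}{2} + \frac{E}{2}$)
$y{\left(f{\left(x \right)},u{\left(16 \right)} \right)} 90 = \left(- \frac{13}{2} + \frac{1}{2} \cdot 16\right) 90 = \left(- \frac{13}{2} + 8\right) 90 = \frac{3}{2} \cdot 90 = 135$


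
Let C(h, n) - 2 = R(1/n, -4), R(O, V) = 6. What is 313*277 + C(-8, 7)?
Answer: 86709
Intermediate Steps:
C(h, n) = 8 (C(h, n) = 2 + 6 = 8)
313*277 + C(-8, 7) = 313*277 + 8 = 86701 + 8 = 86709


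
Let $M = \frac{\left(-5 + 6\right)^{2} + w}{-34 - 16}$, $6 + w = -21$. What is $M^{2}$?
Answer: $\frac{169}{625} \approx 0.2704$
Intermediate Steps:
$w = -27$ ($w = -6 - 21 = -27$)
$M = \frac{13}{25}$ ($M = \frac{\left(-5 + 6\right)^{2} - 27}{-34 - 16} = \frac{1^{2} - 27}{-50} = \left(1 - 27\right) \left(- \frac{1}{50}\right) = \left(-26\right) \left(- \frac{1}{50}\right) = \frac{13}{25} \approx 0.52$)
$M^{2} = \left(\frac{13}{25}\right)^{2} = \frac{169}{625}$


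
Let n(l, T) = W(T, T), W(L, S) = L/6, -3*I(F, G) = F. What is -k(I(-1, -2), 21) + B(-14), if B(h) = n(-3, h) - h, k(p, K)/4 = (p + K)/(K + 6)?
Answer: 689/81 ≈ 8.5062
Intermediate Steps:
I(F, G) = -F/3
W(L, S) = L/6 (W(L, S) = L*(⅙) = L/6)
n(l, T) = T/6
k(p, K) = 4*(K + p)/(6 + K) (k(p, K) = 4*((p + K)/(K + 6)) = 4*((K + p)/(6 + K)) = 4*(K + p)/(6 + K))
B(h) = -5*h/6 (B(h) = h/6 - h = -5*h/6)
-k(I(-1, -2), 21) + B(-14) = -4*(21 - ⅓*(-1))/(6 + 21) - ⅚*(-14) = -4*(21 + ⅓)/27 + 35/3 = -4*64/(27*3) + 35/3 = -1*256/81 + 35/3 = -256/81 + 35/3 = 689/81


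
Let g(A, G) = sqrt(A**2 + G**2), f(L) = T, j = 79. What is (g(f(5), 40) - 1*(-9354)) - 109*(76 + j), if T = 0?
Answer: -7501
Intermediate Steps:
f(L) = 0
(g(f(5), 40) - 1*(-9354)) - 109*(76 + j) = (sqrt(0**2 + 40**2) - 1*(-9354)) - 109*(76 + 79) = (sqrt(0 + 1600) + 9354) - 109*155 = (sqrt(1600) + 9354) - 16895 = (40 + 9354) - 16895 = 9394 - 16895 = -7501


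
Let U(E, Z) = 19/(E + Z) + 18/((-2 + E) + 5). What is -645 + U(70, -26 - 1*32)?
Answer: -563417/876 ≈ -643.17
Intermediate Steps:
U(E, Z) = 18/(3 + E) + 19/(E + Z) (U(E, Z) = 19/(E + Z) + 18/(3 + E) = 18/(3 + E) + 19/(E + Z))
-645 + U(70, -26 - 1*32) = -645 + (57 + 18*(-26 - 1*32) + 37*70)/(70² + 3*70 + 3*(-26 - 1*32) + 70*(-26 - 1*32)) = -645 + (57 + 18*(-26 - 32) + 2590)/(4900 + 210 + 3*(-26 - 32) + 70*(-26 - 32)) = -645 + (57 + 18*(-58) + 2590)/(4900 + 210 + 3*(-58) + 70*(-58)) = -645 + (57 - 1044 + 2590)/(4900 + 210 - 174 - 4060) = -645 + 1603/876 = -563417/876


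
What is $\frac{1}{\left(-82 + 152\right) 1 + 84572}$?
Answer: $\frac{1}{84642} \approx 1.1814 \cdot 10^{-5}$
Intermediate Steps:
$\frac{1}{\left(-82 + 152\right) 1 + 84572} = \frac{1}{70 \cdot 1 + 84572} = \frac{1}{70 + 84572} = \frac{1}{84642}$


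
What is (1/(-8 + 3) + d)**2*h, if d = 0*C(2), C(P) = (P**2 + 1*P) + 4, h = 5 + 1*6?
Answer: 11/25 ≈ 0.44000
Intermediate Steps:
h = 11 (h = 5 + 6 = 11)
C(P) = 4 + P + P**2 (C(P) = (P**2 + P) + 4 = (P + P**2) + 4 = 4 + P + P**2)
d = 0 (d = 0*(4 + 2 + 2**2) = 0*(4 + 2 + 4) = 0*10 = 0)
(1/(-8 + 3) + d)**2*h = (1/(-8 + 3) + 0)**2*11 = (1/(-5) + 0)**2*11 = (-1/5 + 0)**2*11 = (-1/5)**2*11 = (1/25)*11 = 11/25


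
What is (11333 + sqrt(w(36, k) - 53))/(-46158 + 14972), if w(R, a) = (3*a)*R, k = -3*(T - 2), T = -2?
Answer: -11333/31186 - sqrt(1243)/31186 ≈ -0.36453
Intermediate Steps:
k = 12 (k = -3*(-2 - 2) = -3*(-4) = 12)
w(R, a) = 3*R*a
(11333 + sqrt(w(36, k) - 53))/(-46158 + 14972) = (11333 + sqrt(3*36*12 - 53))/(-46158 + 14972) = (11333 + sqrt(1296 - 53))/(-31186) = (11333 + sqrt(1243))*(-1/31186) = -11333/31186 - sqrt(1243)/31186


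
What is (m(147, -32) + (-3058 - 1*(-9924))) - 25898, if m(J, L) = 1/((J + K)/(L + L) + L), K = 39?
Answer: -21258776/1117 ≈ -19032.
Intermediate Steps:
m(J, L) = 1/(L + (39 + J)/(2*L)) (m(J, L) = 1/((J + 39)/(L + L) + L) = 1/((39 + J)/((2*L)) + L) = 1/((39 + J)*(1/(2*L)) + L) = 1/((39 + J)/(2*L) + L) = 1/(L + (39 + J)/(2*L)))
(m(147, -32) + (-3058 - 1*(-9924))) - 25898 = (2*(-32)/(39 + 147 + 2*(-32)²) + (-3058 - 1*(-9924))) - 25898 = (2*(-32)/(39 + 147 + 2*1024) + (-3058 + 9924)) - 25898 = (2*(-32)/(39 + 147 + 2048) + 6866) - 25898 = (2*(-32)/2234 + 6866) - 25898 = (2*(-32)*(1/2234) + 6866) - 25898 = (-32/1117 + 6866) - 25898 = 7669290/1117 - 25898 = -21258776/1117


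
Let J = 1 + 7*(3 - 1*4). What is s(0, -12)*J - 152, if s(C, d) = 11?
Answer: -218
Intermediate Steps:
J = -6 (J = 1 + 7*(3 - 4) = 1 + 7*(-1) = 1 - 7 = -6)
s(0, -12)*J - 152 = 11*(-6) - 152 = -66 - 152 = -218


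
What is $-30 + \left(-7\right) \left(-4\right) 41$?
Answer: $1118$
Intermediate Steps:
$-30 + \left(-7\right) \left(-4\right) 41 = -30 + 28 \cdot 41 = -30 + 1148 = 1118$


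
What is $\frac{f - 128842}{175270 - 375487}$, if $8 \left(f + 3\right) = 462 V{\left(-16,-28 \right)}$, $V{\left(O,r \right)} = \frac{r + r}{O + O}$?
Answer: $\frac{2059903}{3203472} \approx 0.64302$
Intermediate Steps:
$V{\left(O,r \right)} = \frac{r}{O}$ ($V{\left(O,r \right)} = \frac{2 r}{2 O} = 2 r \frac{1}{2 O} = \frac{r}{O}$)
$f = \frac{1569}{16}$ ($f = -3 + \frac{462 \left(- \frac{28}{-16}\right)}{8} = -3 + \frac{462 \left(\left(-28\right) \left(- \frac{1}{16}\right)\right)}{8} = -3 + \frac{462 \cdot \frac{7}{4}}{8} = -3 + \frac{1}{8} \cdot \frac{1617}{2} = -3 + \frac{1617}{16} = \frac{1569}{16} \approx 98.063$)
$\frac{f - 128842}{175270 - 375487} = \frac{\frac{1569}{16} - 128842}{175270 - 375487} = - \frac{2059903}{16 \left(-200217\right)} = \left(- \frac{2059903}{16}\right) \left(- \frac{1}{200217}\right) = \frac{2059903}{3203472}$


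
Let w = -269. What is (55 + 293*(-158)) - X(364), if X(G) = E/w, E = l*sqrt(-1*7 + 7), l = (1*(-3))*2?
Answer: -46239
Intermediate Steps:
l = -6 (l = -3*2 = -6)
E = 0 (E = -6*sqrt(-1*7 + 7) = -6*sqrt(-7 + 7) = -6*sqrt(0) = -6*0 = 0)
X(G) = 0 (X(G) = 0/(-269) = 0*(-1/269) = 0)
(55 + 293*(-158)) - X(364) = (55 + 293*(-158)) - 1*0 = (55 - 46294) + 0 = -46239 + 0 = -46239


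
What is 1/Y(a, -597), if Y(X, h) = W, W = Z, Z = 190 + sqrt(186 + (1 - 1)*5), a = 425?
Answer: 95/17957 - sqrt(186)/35914 ≈ 0.0049107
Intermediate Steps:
Z = 190 + sqrt(186) (Z = 190 + sqrt(186 + 0*5) = 190 + sqrt(186 + 0) = 190 + sqrt(186) ≈ 203.64)
W = 190 + sqrt(186) ≈ 203.64
Y(X, h) = 190 + sqrt(186)
1/Y(a, -597) = 1/(190 + sqrt(186))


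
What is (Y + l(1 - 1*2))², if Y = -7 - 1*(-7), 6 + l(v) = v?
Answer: 49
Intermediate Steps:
l(v) = -6 + v
Y = 0 (Y = -7 + 7 = 0)
(Y + l(1 - 1*2))² = (0 + (-6 + (1 - 1*2)))² = (0 + (-6 + (1 - 2)))² = (0 + (-6 - 1))² = (0 - 7)² = (-7)² = 49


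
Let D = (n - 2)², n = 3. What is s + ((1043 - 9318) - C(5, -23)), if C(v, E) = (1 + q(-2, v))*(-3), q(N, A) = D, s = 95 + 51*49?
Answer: -5675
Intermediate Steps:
D = 1 (D = (3 - 2)² = 1² = 1)
s = 2594 (s = 95 + 2499 = 2594)
q(N, A) = 1
C(v, E) = -6 (C(v, E) = (1 + 1)*(-3) = 2*(-3) = -6)
s + ((1043 - 9318) - C(5, -23)) = 2594 + ((1043 - 9318) - 1*(-6)) = 2594 + (-8275 + 6) = 2594 - 8269 = -5675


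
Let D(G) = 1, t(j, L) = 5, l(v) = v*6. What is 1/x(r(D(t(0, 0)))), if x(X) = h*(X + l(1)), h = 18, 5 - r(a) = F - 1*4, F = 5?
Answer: 1/180 ≈ 0.0055556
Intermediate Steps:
l(v) = 6*v
r(a) = 4 (r(a) = 5 - (5 - 1*4) = 5 - (5 - 4) = 5 - 1*1 = 5 - 1 = 4)
x(X) = 108 + 18*X (x(X) = 18*(X + 6*1) = 18*(X + 6) = 18*(6 + X) = 108 + 18*X)
1/x(r(D(t(0, 0)))) = 1/(108 + 18*4) = 1/(108 + 72) = 1/180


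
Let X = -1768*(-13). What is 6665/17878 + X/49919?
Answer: 743618087/892451882 ≈ 0.83323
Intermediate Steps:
X = 22984
6665/17878 + X/49919 = 6665/17878 + 22984/49919 = 743618087/892451882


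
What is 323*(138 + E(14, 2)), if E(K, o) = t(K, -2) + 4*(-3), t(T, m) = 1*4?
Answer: 41990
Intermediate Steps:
t(T, m) = 4
E(K, o) = -8 (E(K, o) = 4 + 4*(-3) = 4 - 12 = -8)
323*(138 + E(14, 2)) = 323*(138 - 8) = 323*130 = 41990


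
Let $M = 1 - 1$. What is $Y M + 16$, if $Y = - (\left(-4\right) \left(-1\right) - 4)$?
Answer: $16$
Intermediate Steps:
$M = 0$ ($M = 1 - 1 = 0$)
$Y = 0$ ($Y = - (4 - 4) = \left(-1\right) 0 = 0$)
$Y M + 16 = 0 \cdot 0 + 16 = 0 + 16 = 16$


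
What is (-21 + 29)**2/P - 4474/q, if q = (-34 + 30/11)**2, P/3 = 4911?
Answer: -3984097489/871722144 ≈ -4.5704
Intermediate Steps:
P = 14733 (P = 3*4911 = 14733)
q = 118336/121 (q = (-34 + 30*(1/11))**2 = (-34 + 30/11)**2 = (-344/11)**2 = 118336/121 ≈ 977.98)
(-21 + 29)**2/P - 4474/q = (-21 + 29)**2/14733 - 4474/118336/121 = 8**2*(1/14733) - 4474*121/118336 = 64*(1/14733) - 270677/59168 = 64/14733 - 270677/59168 = -3984097489/871722144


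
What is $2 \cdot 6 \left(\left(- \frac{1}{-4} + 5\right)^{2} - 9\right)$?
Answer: $\frac{891}{4} \approx 222.75$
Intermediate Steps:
$2 \cdot 6 \left(\left(- \frac{1}{-4} + 5\right)^{2} - 9\right) = 12 \left(\left(\left(-1\right) \left(- \frac{1}{4}\right) + 5\right)^{2} - 9\right) = 12 \left(\left(\frac{1}{4} + 5\right)^{2} - 9\right) = 12 \left(\left(\frac{21}{4}\right)^{2} - 9\right) = 12 \left(\frac{441}{16} - 9\right) = 12 \cdot \frac{297}{16} = \frac{891}{4}$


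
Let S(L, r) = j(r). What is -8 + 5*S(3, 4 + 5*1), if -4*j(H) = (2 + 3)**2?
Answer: -157/4 ≈ -39.250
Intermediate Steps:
j(H) = -25/4 (j(H) = -(2 + 3)**2/4 = -1/4*5**2 = -1/4*25 = -25/4)
S(L, r) = -25/4
-8 + 5*S(3, 4 + 5*1) = -8 + 5*(-25/4) = -8 - 125/4 = -157/4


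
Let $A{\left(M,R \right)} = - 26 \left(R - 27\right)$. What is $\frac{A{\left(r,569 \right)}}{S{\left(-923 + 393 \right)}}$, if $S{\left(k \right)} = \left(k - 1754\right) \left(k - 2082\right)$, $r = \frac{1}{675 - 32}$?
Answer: $- \frac{3523}{1491452} \approx -0.0023621$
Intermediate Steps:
$r = \frac{1}{643} \approx 0.0015552$
$A{\left(M,R \right)} = 702 - 26 R$ ($A{\left(M,R \right)} = - 26 \left(-27 + R\right) = 702 - 26 R$)
$S{\left(k \right)} = \left(-2082 + k\right) \left(-1754 + k\right)$ ($S{\left(k \right)} = \left(-1754 + k\right) \left(-2082 + k\right) = \left(-2082 + k\right) \left(-1754 + k\right)$)
$\frac{A{\left(r,569 \right)}}{S{\left(-923 + 393 \right)}} = \frac{702 - 14794}{3651828 + \left(-923 + 393\right)^{2} - 3836 \left(-923 + 393\right)} = \frac{702 - 14794}{3651828 + \left(-530\right)^{2} - -2033080} = - \frac{14092}{3651828 + 280900 + 2033080} = - \frac{14092}{5965808} = \left(-14092\right) \frac{1}{5965808} = - \frac{3523}{1491452}$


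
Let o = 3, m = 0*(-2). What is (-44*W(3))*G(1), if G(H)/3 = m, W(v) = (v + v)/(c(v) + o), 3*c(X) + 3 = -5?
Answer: 0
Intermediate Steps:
c(X) = -8/3 (c(X) = -1 + (⅓)*(-5) = -1 - 5/3 = -8/3)
m = 0
W(v) = 6*v (W(v) = (v + v)/(-8/3 + 3) = (2*v)/(⅓) = (2*v)*3 = 6*v)
G(H) = 0 (G(H) = 3*0 = 0)
(-44*W(3))*G(1) = -264*3*0 = -44*18*0 = -792*0 = 0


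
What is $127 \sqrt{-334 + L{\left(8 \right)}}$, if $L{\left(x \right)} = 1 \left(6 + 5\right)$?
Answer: $127 i \sqrt{323} \approx 2282.5 i$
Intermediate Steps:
$L{\left(x \right)} = 11$ ($L{\left(x \right)} = 1 \cdot 11 = 11$)
$127 \sqrt{-334 + L{\left(8 \right)}} = 127 \sqrt{-334 + 11} = 127 \sqrt{-323} = 127 i \sqrt{323}$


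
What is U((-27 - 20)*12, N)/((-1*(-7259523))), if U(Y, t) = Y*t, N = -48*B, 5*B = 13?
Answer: 117312/12099205 ≈ 0.0096958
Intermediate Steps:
B = 13/5 (B = (⅕)*13 = 13/5 ≈ 2.6000)
N = -624/5 (N = -48*13/5 = -624/5 ≈ -124.80)
U((-27 - 20)*12, N)/((-1*(-7259523))) = (((-27 - 20)*12)*(-624/5))/((-1*(-7259523))) = (-47*12*(-624/5))/7259523 = -564*(-624/5)*(1/7259523) = (351936/5)*(1/7259523) = 117312/12099205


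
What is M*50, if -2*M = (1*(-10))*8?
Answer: 2000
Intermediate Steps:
M = 40 (M = -1*(-10)*8/2 = -(-5)*8 = -1/2*(-80) = 40)
M*50 = 40*50 = 2000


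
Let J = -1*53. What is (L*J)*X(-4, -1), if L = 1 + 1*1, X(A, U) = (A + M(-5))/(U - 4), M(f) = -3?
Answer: -742/5 ≈ -148.40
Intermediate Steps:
X(A, U) = (-3 + A)/(-4 + U) (X(A, U) = (A - 3)/(U - 4) = (-3 + A)/(-4 + U))
L = 2 (L = 1 + 1 = 2)
J = -53
(L*J)*X(-4, -1) = (2*(-53))*((-3 - 4)/(-4 - 1)) = -106*(-7)/(-5) = -(-106)*(-7)/5 = -106*7/5 = -742/5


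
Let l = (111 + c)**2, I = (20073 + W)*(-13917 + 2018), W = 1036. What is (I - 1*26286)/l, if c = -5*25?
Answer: -251202277/196 ≈ -1.2816e+6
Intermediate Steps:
c = -125
I = -251175991 (I = (20073 + 1036)*(-13917 + 2018) = 21109*(-11899) = -251175991)
l = 196 (l = (111 - 125)**2 = (-14)**2 = 196)
(I - 1*26286)/l = (-251175991 - 1*26286)/196 = (-251175991 - 26286)*(1/196) = -251202277*1/196 = -251202277/196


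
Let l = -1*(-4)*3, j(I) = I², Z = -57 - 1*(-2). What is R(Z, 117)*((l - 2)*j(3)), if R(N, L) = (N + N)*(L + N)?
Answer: -613800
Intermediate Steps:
Z = -55 (Z = -57 + 2 = -55)
R(N, L) = 2*N*(L + N) (R(N, L) = (2*N)*(L + N) = 2*N*(L + N))
l = 12 (l = 4*3 = 12)
R(Z, 117)*((l - 2)*j(3)) = (2*(-55)*(117 - 55))*((12 - 2)*3²) = (2*(-55)*62)*(10*9) = -6820*90 = -613800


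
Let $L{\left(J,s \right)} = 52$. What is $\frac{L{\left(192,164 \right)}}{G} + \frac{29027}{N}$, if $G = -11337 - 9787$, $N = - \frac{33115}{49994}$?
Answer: $- \frac{7663660030973}{174880315} \approx -43822.0$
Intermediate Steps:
$N = - \frac{33115}{49994}$ ($N = \left(-33115\right) \frac{1}{49994} = - \frac{33115}{49994} \approx -0.66238$)
$G = -21124$ ($G = -11337 - 9787 = -21124$)
$\frac{L{\left(192,164 \right)}}{G} + \frac{29027}{N} = \frac{52}{-21124} + \frac{29027}{- \frac{33115}{49994}} = 52 \left(- \frac{1}{21124}\right) + 29027 \left(- \frac{49994}{33115}\right) = - \frac{13}{5281} - \frac{1451175838}{33115} = - \frac{7663660030973}{174880315}$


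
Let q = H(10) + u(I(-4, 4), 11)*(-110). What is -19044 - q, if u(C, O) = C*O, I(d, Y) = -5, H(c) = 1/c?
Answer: -250941/10 ≈ -25094.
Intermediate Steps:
q = 60501/10 (q = 1/10 - 5*11*(-110) = ⅒ - 55*(-110) = ⅒ + 6050 = 60501/10 ≈ 6050.1)
-19044 - q = -19044 - 1*60501/10 = -19044 - 60501/10 = -250941/10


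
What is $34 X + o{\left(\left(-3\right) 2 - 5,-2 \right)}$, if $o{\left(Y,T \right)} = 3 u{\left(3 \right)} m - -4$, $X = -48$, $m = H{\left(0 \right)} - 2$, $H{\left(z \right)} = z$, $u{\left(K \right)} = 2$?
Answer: $-1640$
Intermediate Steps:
$m = -2$ ($m = 0 - 2 = -2$)
$o{\left(Y,T \right)} = -8$ ($o{\left(Y,T \right)} = 3 \cdot 2 \left(-2\right) - -4 = 6 \left(-2\right) + 4 = -12 + 4 = -8$)
$34 X + o{\left(\left(-3\right) 2 - 5,-2 \right)} = 34 \left(-48\right) - 8 = -1632 - 8 = -1640$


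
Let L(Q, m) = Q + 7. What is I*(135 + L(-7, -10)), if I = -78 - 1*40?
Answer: -15930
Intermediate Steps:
L(Q, m) = 7 + Q
I = -118 (I = -78 - 40 = -118)
I*(135 + L(-7, -10)) = -118*(135 + (7 - 7)) = -118*(135 + 0) = -118*135 = -15930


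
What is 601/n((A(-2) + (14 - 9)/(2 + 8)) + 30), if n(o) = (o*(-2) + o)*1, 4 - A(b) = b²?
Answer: -1202/61 ≈ -19.705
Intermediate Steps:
A(b) = 4 - b²
n(o) = -o (n(o) = (-2*o + o)*1 = -o*1 = -o)
601/n((A(-2) + (14 - 9)/(2 + 8)) + 30) = 601/((-(((4 - 1*(-2)²) + (14 - 9)/(2 + 8)) + 30))) = 601/((-(((4 - 1*4) + 5/10) + 30))) = 601/((-(((4 - 4) + 5*(⅒)) + 30))) = 601/((-((0 + ½) + 30))) = 601/((-(½ + 30))) = 601/((-1*61/2)) = 601/(-61/2) = 601*(-2/61) = -1202/61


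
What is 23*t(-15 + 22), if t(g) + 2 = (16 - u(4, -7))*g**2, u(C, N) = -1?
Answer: 19113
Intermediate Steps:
t(g) = -2 + 17*g**2 (t(g) = -2 + (16 - 1*(-1))*g**2 = -2 + (16 + 1)*g**2 = -2 + 17*g**2)
23*t(-15 + 22) = 23*(-2 + 17*(-15 + 22)**2) = 23*(-2 + 17*7**2) = 23*(-2 + 17*49) = 23*(-2 + 833) = 23*831 = 19113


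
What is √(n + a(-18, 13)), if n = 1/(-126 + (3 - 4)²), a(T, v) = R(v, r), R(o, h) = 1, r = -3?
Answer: 2*√155/25 ≈ 0.99599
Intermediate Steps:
a(T, v) = 1
n = -1/125 (n = 1/(-126 + (-1)²) = 1/(-126 + 1) = 1/(-125) = -1/125 ≈ -0.0080000)
√(n + a(-18, 13)) = √(-1/125 + 1) = √(124/125) = 2*√155/25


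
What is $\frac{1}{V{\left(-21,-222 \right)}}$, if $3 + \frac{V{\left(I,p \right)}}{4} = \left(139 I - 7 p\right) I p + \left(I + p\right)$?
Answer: $- \frac{1}{25455504} \approx -3.9284 \cdot 10^{-8}$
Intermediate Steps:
$V{\left(I,p \right)} = -12 + 4 I + 4 p + 4 I p \left(- 7 p + 139 I\right)$ ($V{\left(I,p \right)} = -12 + 4 \left(\left(139 I - 7 p\right) I p + \left(I + p\right)\right) = -12 + 4 \left(\left(- 7 p + 139 I\right) I p + \left(I + p\right)\right) = -12 + 4 \left(I \left(- 7 p + 139 I\right) p + \left(I + p\right)\right) = -12 + 4 \left(I p \left(- 7 p + 139 I\right) + \left(I + p\right)\right) = -12 + 4 \left(I + p + I p \left(- 7 p + 139 I\right)\right) = -12 + \left(4 I + 4 p + 4 I p \left(- 7 p + 139 I\right)\right) = -12 + 4 I + 4 p + 4 I p \left(- 7 p + 139 I\right)$)
$\frac{1}{V{\left(-21,-222 \right)}} = \frac{1}{-12 + 4 \left(-21\right) + 4 \left(-222\right) - - 588 \left(-222\right)^{2} + 556 \left(-222\right) \left(-21\right)^{2}} = \frac{1}{-12 - 84 - 888 - \left(-588\right) 49284 + 556 \left(-222\right) 441} = \frac{1}{-12 - 84 - 888 + 28978992 - 54433512} = \frac{1}{-25455504} = - \frac{1}{25455504}$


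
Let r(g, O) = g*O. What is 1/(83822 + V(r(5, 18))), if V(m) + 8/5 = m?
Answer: 5/419552 ≈ 1.1917e-5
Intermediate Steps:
r(g, O) = O*g
V(m) = -8/5 + m
1/(83822 + V(r(5, 18))) = 1/(83822 + (-8/5 + 18*5)) = 1/(83822 + (-8/5 + 90)) = 1/(83822 + 442/5) = 1/(419552/5) = 5/419552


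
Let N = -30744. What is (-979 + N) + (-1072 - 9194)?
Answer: -41989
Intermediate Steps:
(-979 + N) + (-1072 - 9194) = (-979 - 30744) + (-1072 - 9194) = -31723 - 10266 = -41989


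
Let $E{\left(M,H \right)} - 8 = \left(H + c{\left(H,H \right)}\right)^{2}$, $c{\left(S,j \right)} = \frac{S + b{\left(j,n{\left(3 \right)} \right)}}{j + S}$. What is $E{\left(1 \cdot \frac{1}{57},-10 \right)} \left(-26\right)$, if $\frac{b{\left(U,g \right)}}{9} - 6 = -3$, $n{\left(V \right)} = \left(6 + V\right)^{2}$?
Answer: $- \frac{653757}{200} \approx -3268.8$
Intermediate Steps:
$b{\left(U,g \right)} = 27$ ($b{\left(U,g \right)} = 54 + 9 \left(-3\right) = 54 - 27 = 27$)
$c{\left(S,j \right)} = \frac{27 + S}{S + j}$ ($c{\left(S,j \right)} = \frac{S + 27}{j + S} = \frac{27 + S}{S + j}$)
$E{\left(M,H \right)} = 8 + \left(H + \frac{27 + H}{2 H}\right)^{2}$ ($E{\left(M,H \right)} = 8 + \left(H + \frac{27 + H}{H + H}\right)^{2} = 8 + \left(H + \frac{27 + H}{2 H}\right)^{2}$)
$E{\left(1 \cdot \frac{1}{57},-10 \right)} \left(-26\right) = \left(8 + \frac{\left(27 - 10 + 2 \left(-10\right)^{2}\right)^{2}}{4 \cdot 100}\right) \left(-26\right) = \left(8 + \frac{1}{4} \cdot \frac{1}{100} \left(27 - 10 + 2 \cdot 100\right)^{2}\right) \left(-26\right) = \left(8 + \frac{1}{4} \cdot \frac{1}{100} \left(27 - 10 + 200\right)^{2}\right) \left(-26\right) = \left(8 + \frac{1}{4} \cdot \frac{1}{100} \cdot 217^{2}\right) \left(-26\right) = \left(8 + \frac{1}{4} \cdot \frac{1}{100} \cdot 47089\right) \left(-26\right) = \left(8 + \frac{47089}{400}\right) \left(-26\right) = \frac{50289}{400} \left(-26\right) = - \frac{653757}{200}$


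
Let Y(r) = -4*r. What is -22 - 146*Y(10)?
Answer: 5818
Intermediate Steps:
-22 - 146*Y(10) = -22 - (-584)*10 = -22 - 146*(-40) = -22 + 5840 = 5818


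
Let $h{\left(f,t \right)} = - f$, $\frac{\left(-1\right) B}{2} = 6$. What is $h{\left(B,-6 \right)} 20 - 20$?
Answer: $220$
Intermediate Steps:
$B = -12$ ($B = \left(-2\right) 6 = -12$)
$h{\left(B,-6 \right)} 20 - 20 = \left(-1\right) \left(-12\right) 20 - 20 = 12 \cdot 20 - 20 = 240 - 20 = 220$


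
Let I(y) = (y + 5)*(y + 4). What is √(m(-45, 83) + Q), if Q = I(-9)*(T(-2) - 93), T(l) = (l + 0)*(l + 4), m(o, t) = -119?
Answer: I*√2059 ≈ 45.376*I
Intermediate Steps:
T(l) = l*(4 + l)
I(y) = (4 + y)*(5 + y) (I(y) = (5 + y)*(4 + y) = (4 + y)*(5 + y))
Q = -1940 (Q = (20 + (-9)² + 9*(-9))*(-2*(4 - 2) - 93) = (20 + 81 - 81)*(-2*2 - 93) = 20*(-4 - 93) = 20*(-97) = -1940)
√(m(-45, 83) + Q) = √(-119 - 1940) = √(-2059) = I*√2059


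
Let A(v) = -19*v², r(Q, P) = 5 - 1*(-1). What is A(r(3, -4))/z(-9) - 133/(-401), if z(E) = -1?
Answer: 274417/401 ≈ 684.33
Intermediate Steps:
r(Q, P) = 6 (r(Q, P) = 5 + 1 = 6)
A(r(3, -4))/z(-9) - 133/(-401) = -19*6²/(-1) - 133/(-401) = -19*36*(-1) - 133*(-1/401) = -684*(-1) + 133/401 = 684 + 133/401 = 274417/401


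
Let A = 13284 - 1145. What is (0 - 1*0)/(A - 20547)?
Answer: 0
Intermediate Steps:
A = 12139
(0 - 1*0)/(A - 20547) = (0 - 1*0)/(12139 - 20547) = (0 + 0)/(-8408) = -1/8408*0 = 0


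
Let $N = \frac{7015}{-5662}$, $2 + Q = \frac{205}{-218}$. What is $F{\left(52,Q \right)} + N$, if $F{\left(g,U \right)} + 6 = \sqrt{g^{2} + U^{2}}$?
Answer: $- \frac{40987}{5662} + \frac{\sqrt{128915777}}{218} \approx 44.844$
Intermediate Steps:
$Q = - \frac{641}{218}$ ($Q = -2 + \frac{205}{-218} = -2 + 205 \left(- \frac{1}{218}\right) = -2 - \frac{205}{218} = - \frac{641}{218} \approx -2.9404$)
$F{\left(g,U \right)} = -6 + \sqrt{U^{2} + g^{2}}$ ($F{\left(g,U \right)} = -6 + \sqrt{g^{2} + U^{2}} = -6 + \sqrt{U^{2} + g^{2}}$)
$N = - \frac{7015}{5662}$ ($N = 7015 \left(- \frac{1}{5662}\right) = - \frac{7015}{5662} \approx -1.239$)
$F{\left(52,Q \right)} + N = \left(-6 + \sqrt{\left(- \frac{641}{218}\right)^{2} + 52^{2}}\right) - \frac{7015}{5662} = \left(-6 + \sqrt{\frac{410881}{47524} + 2704}\right) - \frac{7015}{5662} = \left(-6 + \sqrt{\frac{128915777}{47524}}\right) - \frac{7015}{5662} = \left(-6 + \frac{\sqrt{128915777}}{218}\right) - \frac{7015}{5662} = - \frac{40987}{5662} + \frac{\sqrt{128915777}}{218}$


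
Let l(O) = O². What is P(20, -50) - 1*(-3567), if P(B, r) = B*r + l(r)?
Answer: 5067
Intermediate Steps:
P(B, r) = r² + B*r (P(B, r) = B*r + r² = r² + B*r)
P(20, -50) - 1*(-3567) = -50*(20 - 50) - 1*(-3567) = -50*(-30) + 3567 = 1500 + 3567 = 5067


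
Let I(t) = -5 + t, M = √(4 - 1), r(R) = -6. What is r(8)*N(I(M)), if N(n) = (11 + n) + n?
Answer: -6 - 12*√3 ≈ -26.785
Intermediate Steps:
M = √3 ≈ 1.7320
N(n) = 11 + 2*n
r(8)*N(I(M)) = -6*(11 + 2*(-5 + √3)) = -6*(11 + (-10 + 2*√3)) = -6*(1 + 2*√3) = -6 - 12*√3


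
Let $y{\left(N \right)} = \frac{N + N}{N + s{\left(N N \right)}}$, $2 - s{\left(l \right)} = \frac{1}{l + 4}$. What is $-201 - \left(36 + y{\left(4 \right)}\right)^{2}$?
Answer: $- \frac{22595497}{14161} \approx -1595.6$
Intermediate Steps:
$s{\left(l \right)} = 2 - \frac{1}{4 + l}$ ($s{\left(l \right)} = 2 - \frac{1}{l + 4} = 2 - \frac{1}{4 + l}$)
$y{\left(N \right)} = \frac{2 N}{N + \frac{7 + 2 N^{2}}{4 + N^{2}}}$ ($y{\left(N \right)} = \frac{N + N}{N + \frac{7 + 2 N N}{4 + N N}} = \frac{2 N}{N + \frac{7 + 2 N^{2}}{4 + N^{2}}}$)
$-201 - \left(36 + y{\left(4 \right)}\right)^{2} = -201 - \left(36 + 2 \cdot 4 \frac{1}{7 + 2 \cdot 4^{2} + 4 \left(4 + 4^{2}\right)} \left(4 + 4^{2}\right)\right)^{2} = -201 - \left(36 + 2 \cdot 4 \frac{1}{7 + 2 \cdot 16 + 4 \left(4 + 16\right)} \left(4 + 16\right)\right)^{2} = -201 - \left(36 + 2 \cdot 4 \frac{1}{7 + 32 + 4 \cdot 20} \cdot 20\right)^{2} = -201 - \left(36 + 2 \cdot 4 \frac{1}{7 + 32 + 80} \cdot 20\right)^{2} = -201 - \left(36 + 2 \cdot 4 \cdot \frac{1}{119} \cdot 20\right)^{2} = -201 - \left(36 + \frac{160}{119}\right)^{2} = -201 - \left(\frac{4444}{119}\right)^{2} = -201 - \frac{19749136}{14161} = - \frac{22595497}{14161}$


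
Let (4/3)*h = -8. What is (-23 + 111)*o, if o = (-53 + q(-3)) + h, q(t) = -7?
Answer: -5808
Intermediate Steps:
h = -6 (h = (3/4)*(-8) = -6)
o = -66 (o = (-53 - 7) - 6 = -60 - 6 = -66)
(-23 + 111)*o = (-23 + 111)*(-66) = 88*(-66) = -5808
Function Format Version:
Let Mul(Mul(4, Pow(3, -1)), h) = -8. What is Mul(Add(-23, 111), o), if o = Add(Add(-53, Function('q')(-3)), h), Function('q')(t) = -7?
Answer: -5808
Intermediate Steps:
h = -6 (h = Mul(Rational(3, 4), -8) = -6)
o = -66 (o = Add(Add(-53, -7), -6) = Add(-60, -6) = -66)
Mul(Add(-23, 111), o) = Mul(Add(-23, 111), -66) = Mul(88, -66) = -5808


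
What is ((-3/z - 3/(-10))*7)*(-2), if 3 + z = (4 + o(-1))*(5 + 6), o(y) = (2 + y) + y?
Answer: -651/205 ≈ -3.1756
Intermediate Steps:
o(y) = 2 + 2*y
z = 41 (z = -3 + (4 + (2 + 2*(-1)))*(5 + 6) = -3 + (4 + (2 - 2))*11 = -3 + (4 + 0)*11 = -3 + 4*11 = -3 + 44 = 41)
((-3/z - 3/(-10))*7)*(-2) = ((-3/41 - 3/(-10))*7)*(-2) = ((-3*1/41 - 3*(-1/10))*7)*(-2) = ((-3/41 + 3/10)*7)*(-2) = ((93/410)*7)*(-2) = (651/410)*(-2) = -651/205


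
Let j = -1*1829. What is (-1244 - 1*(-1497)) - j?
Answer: 2082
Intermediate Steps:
j = -1829
(-1244 - 1*(-1497)) - j = (-1244 - 1*(-1497)) - 1*(-1829) = (-1244 + 1497) + 1829 = 253 + 1829 = 2082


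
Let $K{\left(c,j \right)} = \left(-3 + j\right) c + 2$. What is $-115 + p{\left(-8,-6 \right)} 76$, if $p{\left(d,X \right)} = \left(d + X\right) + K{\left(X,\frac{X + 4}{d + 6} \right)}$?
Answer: $-115$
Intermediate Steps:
$K{\left(c,j \right)} = 2 + c \left(-3 + j\right)$ ($K{\left(c,j \right)} = c \left(-3 + j\right) + 2 = 2 + c \left(-3 + j\right)$)
$p{\left(d,X \right)} = 2 + d - 2 X + \frac{X \left(4 + X\right)}{6 + d}$ ($p{\left(d,X \right)} = \left(d + X\right) + \left(2 - 3 X + X \frac{X + 4}{d + 6}\right) = \left(X + d\right) + \left(2 - 3 X + X \frac{4 + X}{6 + d}\right) = \left(X + d\right) + \left(2 - 3 X + \frac{X \left(4 + X\right)}{6 + d}\right) = 2 + d - 2 X + \frac{X \left(4 + X\right)}{6 + d}$)
$-115 + p{\left(-8,-6 \right)} 76 = -115 + \frac{- 6 \left(4 - 6\right) + \left(6 - 8\right) \left(2 - 8 - -12\right)}{6 - 8} \cdot 76 = -115 + \frac{\left(-6\right) \left(-2\right) - 2 \left(2 - 8 + 12\right)}{-2} \cdot 76 = -115 + - \frac{12 - 12}{2} \cdot 76 = -115 + \left(- \frac{1}{2}\right) 0 \cdot 76 = -115 + 0 \cdot 76 = -115 + 0 = -115$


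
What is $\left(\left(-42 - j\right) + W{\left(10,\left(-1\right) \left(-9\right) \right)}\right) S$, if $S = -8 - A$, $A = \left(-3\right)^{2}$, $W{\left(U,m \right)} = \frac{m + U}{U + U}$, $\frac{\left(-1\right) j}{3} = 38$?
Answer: $- \frac{24803}{20} \approx -1240.2$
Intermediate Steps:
$j = -114$ ($j = \left(-3\right) 38 = -114$)
$W{\left(U,m \right)} = \frac{U + m}{2 U}$
$A = 9$
$S = -17$ ($S = -8 - 9 = -17$)
$\left(\left(-42 - j\right) + W{\left(10,\left(-1\right) \left(-9\right) \right)}\right) S = \left(\left(-42 - -114\right) + \frac{10 - -9}{2 \cdot 10}\right) \left(-17\right) = \left(\left(-42 + 114\right) + \frac{1}{2} \cdot \frac{1}{10} \left(10 + 9\right)\right) \left(-17\right) = \left(72 + \frac{1}{2} \cdot \frac{1}{10} \cdot 19\right) \left(-17\right) = \left(72 + \frac{19}{20}\right) \left(-17\right) = \frac{1459}{20} \left(-17\right) = - \frac{24803}{20}$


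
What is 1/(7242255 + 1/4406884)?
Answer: 4406884/31915777683421 ≈ 1.3808e-7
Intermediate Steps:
1/(7242255 + 1/4406884) = 1/(31915777683421/4406884) = 4406884/31915777683421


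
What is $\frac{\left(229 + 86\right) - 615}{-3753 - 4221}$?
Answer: $\frac{50}{1329} \approx 0.037622$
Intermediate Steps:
$\frac{\left(229 + 86\right) - 615}{-3753 - 4221} = \frac{315 - 615}{-7974} = \left(-300\right) \left(- \frac{1}{7974}\right) = \frac{50}{1329}$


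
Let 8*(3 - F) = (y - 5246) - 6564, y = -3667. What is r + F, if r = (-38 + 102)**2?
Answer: 48269/8 ≈ 6033.6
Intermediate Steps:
r = 4096 (r = 64**2 = 4096)
F = 15501/8 (F = 3 - ((-3667 - 5246) - 6564)/8 = 3 - (-8913 - 6564)/8 = 3 - 1/8*(-15477) = 3 + 15477/8 = 15501/8 ≈ 1937.6)
r + F = 4096 + 15501/8 = 48269/8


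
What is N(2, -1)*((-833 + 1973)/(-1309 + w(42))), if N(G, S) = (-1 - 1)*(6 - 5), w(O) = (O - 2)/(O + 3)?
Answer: 20520/11773 ≈ 1.7430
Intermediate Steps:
w(O) = (-2 + O)/(3 + O)
N(G, S) = -2 (N(G, S) = -2*1 = -2)
N(2, -1)*((-833 + 1973)/(-1309 + w(42))) = -2*(-833 + 1973)/(-1309 + (-2 + 42)/(3 + 42)) = -2280/(-1309 + 40/45) = -2280/(-1309 + (1/45)*40) = -2280/(-1309 + 8/9) = -2280/(-11773/9) = -2280*(-9)/11773 = -2*(-10260/11773) = 20520/11773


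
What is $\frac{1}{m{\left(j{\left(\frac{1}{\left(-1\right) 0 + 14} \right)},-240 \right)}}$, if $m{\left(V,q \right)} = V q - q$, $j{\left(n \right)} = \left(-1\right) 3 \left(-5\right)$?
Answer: $- \frac{1}{3360} \approx -0.00029762$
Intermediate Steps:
$j{\left(n \right)} = 15$ ($j{\left(n \right)} = \left(-3\right) \left(-5\right) = 15$)
$m{\left(V,q \right)} = - q + V q$
$\frac{1}{m{\left(j{\left(\frac{1}{\left(-1\right) 0 + 14} \right)},-240 \right)}} = \frac{1}{\left(-240\right) \left(-1 + 15\right)} = \frac{1}{\left(-240\right) 14} = \frac{1}{-3360} = - \frac{1}{3360}$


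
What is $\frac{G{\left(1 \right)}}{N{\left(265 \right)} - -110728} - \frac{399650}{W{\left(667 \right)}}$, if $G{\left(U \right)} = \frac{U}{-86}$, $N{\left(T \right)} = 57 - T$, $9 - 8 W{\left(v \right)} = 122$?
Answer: $\frac{30388490783887}{1074033360} \approx 28294.0$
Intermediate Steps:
$W{\left(v \right)} = - \frac{113}{8}$ ($W{\left(v \right)} = \frac{9}{8} - \frac{61}{4} = - \frac{113}{8}$)
$G{\left(U \right)} = - \frac{U}{86}$ ($G{\left(U \right)} = U \left(- \frac{1}{86}\right) = - \frac{U}{86}$)
$\frac{G{\left(1 \right)}}{N{\left(265 \right)} - -110728} - \frac{399650}{W{\left(667 \right)}} = \frac{\left(- \frac{1}{86}\right) 1}{\left(57 - 265\right) - -110728} - \frac{399650}{- \frac{113}{8}} = - \frac{1}{86 \left(\left(57 - 265\right) + 110728\right)} - - \frac{3197200}{113} = - \frac{1}{86 \left(-208 + 110728\right)} + \frac{3197200}{113} = - \frac{1}{86 \cdot 110520} + \frac{3197200}{113} = \left(- \frac{1}{86}\right) \frac{1}{110520} + \frac{3197200}{113} = - \frac{1}{9504720} + \frac{3197200}{113} = \frac{30388490783887}{1074033360}$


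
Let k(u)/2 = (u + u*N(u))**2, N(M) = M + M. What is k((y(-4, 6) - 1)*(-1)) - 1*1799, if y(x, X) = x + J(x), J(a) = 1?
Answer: 793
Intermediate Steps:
N(M) = 2*M
y(x, X) = 1 + x (y(x, X) = x + 1 = 1 + x)
k(u) = 2*(u + 2*u**2)**2 (k(u) = 2*(u + u*(2*u))**2 = 2*(u + 2*u**2)**2)
k((y(-4, 6) - 1)*(-1)) - 1*1799 = 2*(((1 - 4) - 1)*(-1))**2*(1 + 2*(((1 - 4) - 1)*(-1)))**2 - 1*1799 = 2*((-3 - 1)*(-1))**2*(1 + 2*((-3 - 1)*(-1)))**2 - 1799 = 2*(-4*(-1))**2*(1 + 2*(-4*(-1)))**2 - 1799 = 2*4**2*(1 + 2*4)**2 - 1799 = 2*16*(1 + 8)**2 - 1799 = 2*16*9**2 - 1799 = 2*16*81 - 1799 = 2592 - 1799 = 793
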